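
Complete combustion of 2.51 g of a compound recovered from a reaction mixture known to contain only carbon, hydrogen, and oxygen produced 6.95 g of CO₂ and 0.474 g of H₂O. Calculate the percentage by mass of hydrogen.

2.1%

mol C = 6.95 g CO₂ ÷ 44.009 g/mol = 0.1579 mol
mol H = 2 × 0.474 g H₂O ÷ 18.015 g/mol = 0.05262 mol
mass O = 2.51 − (1.897 + 0.05304) = 0.5602 g → mol O = 0.5602 ÷ 15.999 = 0.03501 mol
mass % H = 0.05304 g ÷ 2.51 g × 100%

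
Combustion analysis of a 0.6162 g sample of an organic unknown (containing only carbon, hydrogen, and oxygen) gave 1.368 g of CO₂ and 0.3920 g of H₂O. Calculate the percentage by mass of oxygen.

32.29%

mol C = 1.368 g CO₂ ÷ 44.009 g/mol = 0.031085 mol
mol H = 2 × 0.3920 g H₂O ÷ 18.015 g/mol = 0.043519 mol
mass O = 0.6162 − (0.37336 + 0.043867) = 0.19898 g → mol O = 0.19898 ÷ 15.999 = 0.012437 mol
mass % O = 0.19898 g ÷ 0.6162 g × 100%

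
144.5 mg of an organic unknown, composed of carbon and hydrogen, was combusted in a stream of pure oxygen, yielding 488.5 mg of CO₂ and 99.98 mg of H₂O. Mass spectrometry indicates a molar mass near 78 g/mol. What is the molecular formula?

mol C = 0.4885 g CO₂ ÷ 44.009 g/mol = 0.011100 mol
mol H = 2 × 0.09998 g H₂O ÷ 18.015 g/mol = 0.011100 mol
Divide by the smallest (0.011100 mol): C 1.000, H 1.000
Empirical formula: CH
Empirical-formula mass = 13.02 g/mol; 78 ÷ 13.02 ≈ 6, so the molecular formula is C6H6.

C6H6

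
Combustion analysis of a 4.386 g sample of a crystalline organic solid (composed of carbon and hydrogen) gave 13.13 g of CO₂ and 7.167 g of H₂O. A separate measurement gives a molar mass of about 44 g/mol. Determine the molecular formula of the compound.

mol C = 13.13 g CO₂ ÷ 44.009 g/mol = 0.29835 mol
mol H = 2 × 7.167 g H₂O ÷ 18.015 g/mol = 0.79567 mol
Divide by the smallest (0.29835 mol): C 1.000, H 2.667
Multiplying each by 3 gives whole numbers: C 3.00, H 8.00
Empirical formula: C3H8
Empirical-formula mass = 44.10 g/mol; 44 ÷ 44.10 ≈ 1, so the molecular formula is C3H8.

C3H8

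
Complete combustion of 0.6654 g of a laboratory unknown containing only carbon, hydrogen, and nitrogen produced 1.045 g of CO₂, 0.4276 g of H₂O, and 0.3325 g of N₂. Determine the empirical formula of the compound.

mol C = 1.045 g CO₂ ÷ 44.009 g/mol = 0.023745 mol
mol H = 2 × 0.4276 g H₂O ÷ 18.015 g/mol = 0.047472 mol
mol N = 2 × 0.3325 g N₂ ÷ 28.014 g/mol = 0.023738 mol
Divide by the smallest (0.023738 mol): C 1.000, H 2.000, N 1.000

CH2N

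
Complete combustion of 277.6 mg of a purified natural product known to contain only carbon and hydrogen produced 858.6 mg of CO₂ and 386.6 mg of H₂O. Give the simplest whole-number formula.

mol C = 0.8586 g CO₂ ÷ 44.009 g/mol = 0.019510 mol
mol H = 2 × 0.3866 g H₂O ÷ 18.015 g/mol = 0.042920 mol
Divide by the smallest (0.019510 mol): C 1.000, H 2.200
Multiplying each by 5 gives whole numbers: C 5.00, H 11.00

C5H11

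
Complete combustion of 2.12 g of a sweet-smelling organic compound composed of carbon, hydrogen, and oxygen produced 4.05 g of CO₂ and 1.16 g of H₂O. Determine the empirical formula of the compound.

mol C = 4.05 g CO₂ ÷ 44.009 g/mol = 0.09203 mol
mol H = 2 × 1.16 g H₂O ÷ 18.015 g/mol = 0.1288 mol
mass O = 2.12 − (1.105 + 0.1298) = 0.8849 g → mol O = 0.8849 ÷ 15.999 = 0.05531 mol
Divide by the smallest (0.05531 mol): C 1.664, H 2.328, O 1.000
Multiplying each by 3 gives whole numbers: C 4.99, H 6.99, O 3.00

C5H7O3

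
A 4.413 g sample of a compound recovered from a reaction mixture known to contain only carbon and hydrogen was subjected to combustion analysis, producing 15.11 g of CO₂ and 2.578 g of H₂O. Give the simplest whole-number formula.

mol C = 15.11 g CO₂ ÷ 44.009 g/mol = 0.34334 mol
mol H = 2 × 2.578 g H₂O ÷ 18.015 g/mol = 0.28621 mol
Divide by the smallest (0.28621 mol): C 1.200, H 1.000
Multiplying each by 5 gives whole numbers: C 6.00, H 5.00

C6H5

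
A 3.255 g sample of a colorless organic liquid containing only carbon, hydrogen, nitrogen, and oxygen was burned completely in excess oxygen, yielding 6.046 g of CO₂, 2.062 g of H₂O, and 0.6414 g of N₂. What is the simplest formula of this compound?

mol C = 6.046 g CO₂ ÷ 44.009 g/mol = 0.13738 mol
mol H = 2 × 2.062 g H₂O ÷ 18.015 g/mol = 0.22892 mol
mol N = 2 × 0.6414 g N₂ ÷ 28.014 g/mol = 0.045791 mol
mass O = 3.255 − (1.6501 + 0.23075 + 0.64140) = 0.73277 g → mol O = 0.73277 ÷ 15.999 = 0.045801 mol
Divide by the smallest (0.045791 mol): C 3.000, H 4.999, N 1.000, O 1.000

C3H5NO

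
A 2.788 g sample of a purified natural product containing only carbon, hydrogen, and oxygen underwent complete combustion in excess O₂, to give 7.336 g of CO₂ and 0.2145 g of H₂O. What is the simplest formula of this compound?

mol C = 7.336 g CO₂ ÷ 44.009 g/mol = 0.16669 mol
mol H = 2 × 0.2145 g H₂O ÷ 18.015 g/mol = 0.023813 mol
mass O = 2.788 − (2.0022 + 0.024004) = 0.76184 g → mol O = 0.76184 ÷ 15.999 = 0.047618 mol
Divide by the smallest (0.023813 mol): C 7.000, H 1.000, O 2.000

C7HO2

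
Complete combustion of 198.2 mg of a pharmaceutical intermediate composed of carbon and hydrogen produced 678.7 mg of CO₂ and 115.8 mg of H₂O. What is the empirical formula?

mol C = 0.6787 g CO₂ ÷ 44.009 g/mol = 0.015422 mol
mol H = 2 × 0.1158 g H₂O ÷ 18.015 g/mol = 0.012856 mol
Divide by the smallest (0.012856 mol): C 1.200, H 1.000
Multiplying each by 5 gives whole numbers: C 6.00, H 5.00

C6H5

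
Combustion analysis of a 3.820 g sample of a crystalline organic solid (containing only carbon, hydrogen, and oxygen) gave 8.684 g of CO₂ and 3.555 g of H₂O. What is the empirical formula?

C3H6O

mol C = 8.684 g CO₂ ÷ 44.009 g/mol = 0.19732 mol
mol H = 2 × 3.555 g H₂O ÷ 18.015 g/mol = 0.39467 mol
mass O = 3.820 − (2.3700 + 0.39783) = 1.0521 g → mol O = 1.0521 ÷ 15.999 = 0.065762 mol
Divide by the smallest (0.065762 mol): C 3.001, H 6.002, O 1.000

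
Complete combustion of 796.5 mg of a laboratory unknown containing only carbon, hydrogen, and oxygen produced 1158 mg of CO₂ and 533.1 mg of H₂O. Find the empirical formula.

C4H9O4

mol C = 1.158 g CO₂ ÷ 44.009 g/mol = 0.026313 mol
mol H = 2 × 0.5331 g H₂O ÷ 18.015 g/mol = 0.059184 mol
mass O = 0.7965 − (0.31604 + 0.059657) = 0.42080 g → mol O = 0.42080 ÷ 15.999 = 0.026302 mol
Divide by the smallest (0.026302 mol): C 1.000, H 2.250, O 1.000
Multiplying each by 4 gives whole numbers: C 4.00, H 9.00, O 4.00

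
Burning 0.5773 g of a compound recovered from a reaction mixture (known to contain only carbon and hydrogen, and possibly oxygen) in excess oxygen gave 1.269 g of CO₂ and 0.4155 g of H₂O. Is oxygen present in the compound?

yes

mol C = 1.269 g CO₂ ÷ 44.009 g/mol = 0.028835 mol
mol H = 2 × 0.4155 g H₂O ÷ 18.015 g/mol = 0.046128 mol
C and H account for only 0.39283 g of the 0.5773 g sample; the remaining 0.18447 g must be oxygen.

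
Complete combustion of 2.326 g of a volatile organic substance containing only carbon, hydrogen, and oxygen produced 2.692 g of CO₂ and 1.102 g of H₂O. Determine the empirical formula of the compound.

mol C = 2.692 g CO₂ ÷ 44.009 g/mol = 0.061169 mol
mol H = 2 × 1.102 g H₂O ÷ 18.015 g/mol = 0.12234 mol
mass O = 2.326 − (0.73470 + 0.12332) = 1.4680 g → mol O = 1.4680 ÷ 15.999 = 0.091754 mol
Divide by the smallest (0.061169 mol): C 1.000, H 2.000, O 1.500
Multiplying each by 2 gives whole numbers: C 2.00, H 4.00, O 3.00

C2H4O3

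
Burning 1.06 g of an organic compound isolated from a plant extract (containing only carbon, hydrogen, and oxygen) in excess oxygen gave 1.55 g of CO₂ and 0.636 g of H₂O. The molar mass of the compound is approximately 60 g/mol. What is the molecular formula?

mol C = 1.55 g CO₂ ÷ 44.009 g/mol = 0.03522 mol
mol H = 2 × 0.636 g H₂O ÷ 18.015 g/mol = 0.07061 mol
mass O = 1.06 − (0.4230 + 0.07117) = 0.5658 g → mol O = 0.5658 ÷ 15.999 = 0.03536 mol
Divide by the smallest (0.03522 mol): C 1.000, H 2.005, O 1.004
Empirical formula: CH2O
Empirical-formula mass = 30.03 g/mol; 60 ÷ 30.03 ≈ 2, so the molecular formula is C2H4O2.

C2H4O2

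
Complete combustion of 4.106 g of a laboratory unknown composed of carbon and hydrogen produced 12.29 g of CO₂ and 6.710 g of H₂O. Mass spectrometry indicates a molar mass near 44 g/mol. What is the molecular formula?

mol C = 12.29 g CO₂ ÷ 44.009 g/mol = 0.27926 mol
mol H = 2 × 6.710 g H₂O ÷ 18.015 g/mol = 0.74493 mol
Divide by the smallest (0.27926 mol): C 1.000, H 2.668
Multiplying each by 3 gives whole numbers: C 3.00, H 8.00
Empirical formula: C3H8
Empirical-formula mass = 44.10 g/mol; 44 ÷ 44.10 ≈ 1, so the molecular formula is C3H8.

C3H8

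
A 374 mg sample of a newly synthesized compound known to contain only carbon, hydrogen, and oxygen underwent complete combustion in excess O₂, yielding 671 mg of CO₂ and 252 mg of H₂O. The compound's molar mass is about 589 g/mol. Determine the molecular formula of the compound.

C24H44O16

mol C = 0.671 g CO₂ ÷ 44.009 g/mol = 0.01525 mol
mol H = 2 × 0.252 g H₂O ÷ 18.015 g/mol = 0.02798 mol
mass O = 0.374 − (0.1831 + 0.02820) = 0.1627 g → mol O = 0.1627 ÷ 15.999 = 0.01017 mol
Divide by the smallest (0.01017 mol): C 1.500, H 2.752, O 1.000
Multiplying each by 4 gives whole numbers: C 6.00, H 11.01, O 4.00
Empirical formula: C6H11O4
Empirical-formula mass = 147.15 g/mol; 589 ÷ 147.15 ≈ 4, so the molecular formula is C24H44O16.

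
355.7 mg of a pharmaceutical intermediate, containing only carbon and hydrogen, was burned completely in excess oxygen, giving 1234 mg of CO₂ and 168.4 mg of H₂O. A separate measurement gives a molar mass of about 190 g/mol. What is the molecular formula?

mol C = 1.234 g CO₂ ÷ 44.009 g/mol = 0.028040 mol
mol H = 2 × 0.1684 g H₂O ÷ 18.015 g/mol = 0.018696 mol
Divide by the smallest (0.018696 mol): C 1.500, H 1.000
Multiplying each by 2 gives whole numbers: C 3.00, H 2.00
Empirical formula: C3H2
Empirical-formula mass = 38.05 g/mol; 190 ÷ 38.05 ≈ 5, so the molecular formula is C15H10.

C15H10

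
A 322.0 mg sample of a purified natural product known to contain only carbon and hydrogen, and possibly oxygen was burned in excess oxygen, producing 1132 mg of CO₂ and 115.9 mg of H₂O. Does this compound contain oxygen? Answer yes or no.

mol C = 1.132 g CO₂ ÷ 44.009 g/mol = 0.025722 mol
mol H = 2 × 0.1159 g H₂O ÷ 18.015 g/mol = 0.012867 mol
C and H together account for 0.32192 g — essentially the entire 0.3220 g sample — so the compound contains no oxygen.

no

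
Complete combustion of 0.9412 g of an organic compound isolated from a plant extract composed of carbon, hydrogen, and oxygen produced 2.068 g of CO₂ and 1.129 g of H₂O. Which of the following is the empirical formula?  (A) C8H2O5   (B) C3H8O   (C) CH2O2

(B) C3H8O

mol C = 2.068 g CO₂ ÷ 44.009 g/mol = 0.046990 mol
mol H = 2 × 1.129 g H₂O ÷ 18.015 g/mol = 0.12534 mol
mass O = 0.9412 − (0.56440 + 0.12634) = 0.25046 g → mol O = 0.25046 ÷ 15.999 = 0.015654 mol
Divide by the smallest (0.015654 mol): C 3.002, H 8.007, O 1.000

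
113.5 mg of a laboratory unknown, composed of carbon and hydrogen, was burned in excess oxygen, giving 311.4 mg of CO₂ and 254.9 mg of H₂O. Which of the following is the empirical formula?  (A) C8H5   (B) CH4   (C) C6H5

(B) CH4

mol C = 0.3114 g CO₂ ÷ 44.009 g/mol = 0.0070758 mol
mol H = 2 × 0.2549 g H₂O ÷ 18.015 g/mol = 0.028299 mol
Divide by the smallest (0.0070758 mol): C 1.000, H 3.999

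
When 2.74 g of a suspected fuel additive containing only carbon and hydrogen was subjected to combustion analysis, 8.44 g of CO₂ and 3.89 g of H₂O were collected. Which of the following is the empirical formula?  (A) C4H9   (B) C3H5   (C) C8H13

(A) C4H9

mol C = 8.44 g CO₂ ÷ 44.009 g/mol = 0.1918 mol
mol H = 2 × 3.89 g H₂O ÷ 18.015 g/mol = 0.4319 mol
Divide by the smallest (0.1918 mol): C 1.000, H 2.252
Multiplying each by 4 gives whole numbers: C 4.00, H 9.01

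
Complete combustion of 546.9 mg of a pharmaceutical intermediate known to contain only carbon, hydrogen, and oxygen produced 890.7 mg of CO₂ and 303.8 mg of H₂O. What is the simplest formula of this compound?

C6H10O5

mol C = 0.8907 g CO₂ ÷ 44.009 g/mol = 0.020239 mol
mol H = 2 × 0.3038 g H₂O ÷ 18.015 g/mol = 0.033727 mol
mass O = 0.5469 − (0.24309 + 0.033997) = 0.26981 g → mol O = 0.26981 ÷ 15.999 = 0.016864 mol
Divide by the smallest (0.016864 mol): C 1.200, H 2.000, O 1.000
Multiplying each by 5 gives whole numbers: C 6.00, H 10.00, O 5.00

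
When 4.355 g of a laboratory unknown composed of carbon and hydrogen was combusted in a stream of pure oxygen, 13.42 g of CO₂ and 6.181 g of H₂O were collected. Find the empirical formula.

mol C = 13.42 g CO₂ ÷ 44.009 g/mol = 0.30494 mol
mol H = 2 × 6.181 g H₂O ÷ 18.015 g/mol = 0.68621 mol
Divide by the smallest (0.30494 mol): C 1.000, H 2.250
Multiplying each by 4 gives whole numbers: C 4.00, H 9.00

C4H9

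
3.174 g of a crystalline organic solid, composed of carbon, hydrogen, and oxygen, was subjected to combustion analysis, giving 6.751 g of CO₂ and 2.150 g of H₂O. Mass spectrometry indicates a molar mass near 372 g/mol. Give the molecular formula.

C18H28O8

mol C = 6.751 g CO₂ ÷ 44.009 g/mol = 0.15340 mol
mol H = 2 × 2.150 g H₂O ÷ 18.015 g/mol = 0.23869 mol
mass O = 3.174 − (1.8425 + 0.24060) = 1.0909 g → mol O = 1.0909 ÷ 15.999 = 0.068186 mol
Divide by the smallest (0.068186 mol): C 2.250, H 3.501, O 1.000
Multiplying each by 4 gives whole numbers: C 9.00, H 14.00, O 4.00
Empirical formula: C9H14O4
Empirical-formula mass = 186.21 g/mol; 372 ÷ 186.21 ≈ 2, so the molecular formula is C18H28O8.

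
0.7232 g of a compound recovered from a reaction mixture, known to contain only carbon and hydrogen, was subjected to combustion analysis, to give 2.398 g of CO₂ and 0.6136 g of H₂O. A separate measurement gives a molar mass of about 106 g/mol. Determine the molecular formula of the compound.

C8H10

mol C = 2.398 g CO₂ ÷ 44.009 g/mol = 0.054489 mol
mol H = 2 × 0.6136 g H₂O ÷ 18.015 g/mol = 0.068121 mol
Divide by the smallest (0.054489 mol): C 1.000, H 1.250
Multiplying each by 4 gives whole numbers: C 4.00, H 5.00
Empirical formula: C4H5
Empirical-formula mass = 53.08 g/mol; 106 ÷ 53.08 ≈ 2, so the molecular formula is C8H10.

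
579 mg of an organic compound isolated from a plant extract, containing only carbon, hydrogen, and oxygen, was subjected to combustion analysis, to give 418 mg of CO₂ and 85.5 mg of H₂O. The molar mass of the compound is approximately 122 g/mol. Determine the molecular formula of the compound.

C2H2O6

mol C = 0.418 g CO₂ ÷ 44.009 g/mol = 0.009498 mol
mol H = 2 × 0.0855 g H₂O ÷ 18.015 g/mol = 0.009492 mol
mass O = 0.579 − (0.1141 + 0.009568) = 0.4554 g → mol O = 0.4554 ÷ 15.999 = 0.02846 mol
Divide by the smallest (0.009492 mol): C 1.001, H 1.000, O 2.998
Empirical formula: CHO3
Empirical-formula mass = 61.02 g/mol; 122 ÷ 61.02 ≈ 2, so the molecular formula is C2H2O6.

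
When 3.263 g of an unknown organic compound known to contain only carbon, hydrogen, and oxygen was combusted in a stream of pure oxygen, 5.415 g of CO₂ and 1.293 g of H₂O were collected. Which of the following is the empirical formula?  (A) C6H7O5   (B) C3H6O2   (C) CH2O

(A) C6H7O5

mol C = 5.415 g CO₂ ÷ 44.009 g/mol = 0.12304 mol
mol H = 2 × 1.293 g H₂O ÷ 18.015 g/mol = 0.14355 mol
mass O = 3.263 − (1.4779 + 0.14470) = 1.6404 g → mol O = 1.6404 ÷ 15.999 = 0.10253 mol
Divide by the smallest (0.10253 mol): C 1.200, H 1.400, O 1.000
Multiplying each by 5 gives whole numbers: C 6.00, H 7.00, O 5.00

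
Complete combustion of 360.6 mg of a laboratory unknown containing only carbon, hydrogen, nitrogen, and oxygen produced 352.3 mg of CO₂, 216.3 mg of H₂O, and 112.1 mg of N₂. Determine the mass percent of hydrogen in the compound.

6.71%

mol C = 0.3523 g CO₂ ÷ 44.009 g/mol = 0.0080052 mol
mol H = 2 × 0.2163 g H₂O ÷ 18.015 g/mol = 0.024013 mol
mol N = 2 × 0.1121 g N₂ ÷ 28.014 g/mol = 0.0080031 mol
mass O = 0.3606 − (0.096150 + 0.024205 + 0.11210) = 0.12814 g → mol O = 0.12814 ÷ 15.999 = 0.0080095 mol
mass % H = 0.024205 g ÷ 0.3606 g × 100%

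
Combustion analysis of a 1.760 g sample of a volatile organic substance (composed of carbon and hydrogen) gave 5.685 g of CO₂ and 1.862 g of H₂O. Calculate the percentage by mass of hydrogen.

mol C = 5.685 g CO₂ ÷ 44.009 g/mol = 0.12918 mol
mol H = 2 × 1.862 g H₂O ÷ 18.015 g/mol = 0.20672 mol
mass % H = 0.20837 g ÷ 1.760 g × 100%

11.84%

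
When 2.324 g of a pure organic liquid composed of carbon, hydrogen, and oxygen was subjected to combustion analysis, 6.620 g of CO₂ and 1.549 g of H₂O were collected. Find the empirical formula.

C7H8O

mol C = 6.620 g CO₂ ÷ 44.009 g/mol = 0.15042 mol
mol H = 2 × 1.549 g H₂O ÷ 18.015 g/mol = 0.17197 mol
mass O = 2.324 − (1.8067 + 0.17334) = 0.34392 g → mol O = 0.34392 ÷ 15.999 = 0.021496 mol
Divide by the smallest (0.021496 mol): C 6.998, H 8.000, O 1.000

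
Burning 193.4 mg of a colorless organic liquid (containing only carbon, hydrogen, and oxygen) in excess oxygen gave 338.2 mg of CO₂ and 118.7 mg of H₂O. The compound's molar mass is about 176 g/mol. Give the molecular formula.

C7H12O5

mol C = 0.3382 g CO₂ ÷ 44.009 g/mol = 0.0076848 mol
mol H = 2 × 0.1187 g H₂O ÷ 18.015 g/mol = 0.013178 mol
mass O = 0.1934 − (0.092302 + 0.013283) = 0.087815 g → mol O = 0.087815 ÷ 15.999 = 0.0054888 mol
Divide by the smallest (0.0054888 mol): C 1.400, H 2.401, O 1.000
Multiplying each by 5 gives whole numbers: C 7.00, H 12.00, O 5.00
Empirical formula: C7H12O5
Empirical-formula mass = 176.17 g/mol; 176 ÷ 176.17 ≈ 1, so the molecular formula is C7H12O5.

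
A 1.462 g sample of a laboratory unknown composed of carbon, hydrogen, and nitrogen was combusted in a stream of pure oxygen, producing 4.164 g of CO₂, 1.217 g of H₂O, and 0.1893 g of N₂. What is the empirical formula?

C7H10N

mol C = 4.164 g CO₂ ÷ 44.009 g/mol = 0.094617 mol
mol H = 2 × 1.217 g H₂O ÷ 18.015 g/mol = 0.13511 mol
mol N = 2 × 0.1893 g N₂ ÷ 28.014 g/mol = 0.013515 mol
Divide by the smallest (0.013515 mol): C 7.001, H 9.997, N 1.000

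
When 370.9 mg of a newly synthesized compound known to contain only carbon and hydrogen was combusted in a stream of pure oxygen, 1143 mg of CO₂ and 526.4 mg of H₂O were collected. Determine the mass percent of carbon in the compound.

mol C = 1.143 g CO₂ ÷ 44.009 g/mol = 0.025972 mol
mol H = 2 × 0.5264 g H₂O ÷ 18.015 g/mol = 0.058440 mol
mass % C = 0.31195 g ÷ 0.3709 g × 100%

84.11%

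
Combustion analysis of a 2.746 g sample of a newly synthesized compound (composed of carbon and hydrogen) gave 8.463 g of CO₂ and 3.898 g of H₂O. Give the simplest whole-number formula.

C4H9

mol C = 8.463 g CO₂ ÷ 44.009 g/mol = 0.19230 mol
mol H = 2 × 3.898 g H₂O ÷ 18.015 g/mol = 0.43275 mol
Divide by the smallest (0.19230 mol): C 1.000, H 2.250
Multiplying each by 4 gives whole numbers: C 4.00, H 9.00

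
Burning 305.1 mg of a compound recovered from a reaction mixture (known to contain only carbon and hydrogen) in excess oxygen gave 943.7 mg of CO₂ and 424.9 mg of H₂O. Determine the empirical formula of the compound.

C5H11

mol C = 0.9437 g CO₂ ÷ 44.009 g/mol = 0.021443 mol
mol H = 2 × 0.4249 g H₂O ÷ 18.015 g/mol = 0.047172 mol
Divide by the smallest (0.021443 mol): C 1.000, H 2.200
Multiplying each by 5 gives whole numbers: C 5.00, H 11.00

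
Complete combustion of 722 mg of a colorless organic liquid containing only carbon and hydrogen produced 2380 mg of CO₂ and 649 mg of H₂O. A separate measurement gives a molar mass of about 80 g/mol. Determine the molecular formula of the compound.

mol C = 2.38 g CO₂ ÷ 44.009 g/mol = 0.05408 mol
mol H = 2 × 0.649 g H₂O ÷ 18.015 g/mol = 0.07205 mol
Divide by the smallest (0.05408 mol): C 1.000, H 1.332
Multiplying each by 3 gives whole numbers: C 3.00, H 4.00
Empirical formula: C3H4
Empirical-formula mass = 40.06 g/mol; 80 ÷ 40.06 ≈ 2, so the molecular formula is C6H8.

C6H8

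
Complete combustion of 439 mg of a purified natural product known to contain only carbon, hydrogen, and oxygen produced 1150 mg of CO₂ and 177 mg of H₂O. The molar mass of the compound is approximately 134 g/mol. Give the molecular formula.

C8H6O2

mol C = 1.15 g CO₂ ÷ 44.009 g/mol = 0.02613 mol
mol H = 2 × 0.177 g H₂O ÷ 18.015 g/mol = 0.01965 mol
mass O = 0.439 − (0.3139 + 0.01981) = 0.1053 g → mol O = 0.1053 ÷ 15.999 = 0.006584 mol
Divide by the smallest (0.006584 mol): C 3.969, H 2.985, O 1.000
Empirical formula: C4H3O
Empirical-formula mass = 67.07 g/mol; 134 ÷ 67.07 ≈ 2, so the molecular formula is C8H6O2.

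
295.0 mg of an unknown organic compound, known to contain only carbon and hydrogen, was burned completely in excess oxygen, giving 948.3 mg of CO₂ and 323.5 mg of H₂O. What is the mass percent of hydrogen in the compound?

mol C = 0.9483 g CO₂ ÷ 44.009 g/mol = 0.021548 mol
mol H = 2 × 0.3235 g H₂O ÷ 18.015 g/mol = 0.035915 mol
mass % H = 0.036202 g ÷ 0.2950 g × 100%

12.27%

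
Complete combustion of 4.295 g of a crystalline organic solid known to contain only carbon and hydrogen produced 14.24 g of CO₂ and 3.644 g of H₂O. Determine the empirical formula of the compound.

C4H5

mol C = 14.24 g CO₂ ÷ 44.009 g/mol = 0.32357 mol
mol H = 2 × 3.644 g H₂O ÷ 18.015 g/mol = 0.40455 mol
Divide by the smallest (0.32357 mol): C 1.000, H 1.250
Multiplying each by 4 gives whole numbers: C 4.00, H 5.00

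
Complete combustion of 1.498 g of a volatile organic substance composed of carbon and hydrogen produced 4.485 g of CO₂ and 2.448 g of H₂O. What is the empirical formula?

C3H8

mol C = 4.485 g CO₂ ÷ 44.009 g/mol = 0.10191 mol
mol H = 2 × 2.448 g H₂O ÷ 18.015 g/mol = 0.27177 mol
Divide by the smallest (0.10191 mol): C 1.000, H 2.667
Multiplying each by 3 gives whole numbers: C 3.00, H 8.00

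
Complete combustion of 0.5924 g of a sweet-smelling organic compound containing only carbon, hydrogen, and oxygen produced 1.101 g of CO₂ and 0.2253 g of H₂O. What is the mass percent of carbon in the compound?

50.72%

mol C = 1.101 g CO₂ ÷ 44.009 g/mol = 0.025018 mol
mol H = 2 × 0.2253 g H₂O ÷ 18.015 g/mol = 0.025012 mol
mass O = 0.5924 − (0.30049 + 0.025213) = 0.26670 g → mol O = 0.26670 ÷ 15.999 = 0.016670 mol
mass % C = 0.30049 g ÷ 0.5924 g × 100%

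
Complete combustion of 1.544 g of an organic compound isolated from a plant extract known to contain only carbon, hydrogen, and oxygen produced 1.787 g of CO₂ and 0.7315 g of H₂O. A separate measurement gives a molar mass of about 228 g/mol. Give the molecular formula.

mol C = 1.787 g CO₂ ÷ 44.009 g/mol = 0.040605 mol
mol H = 2 × 0.7315 g H₂O ÷ 18.015 g/mol = 0.081210 mol
mass O = 1.544 − (0.48771 + 0.081860) = 0.97443 g → mol O = 0.97443 ÷ 15.999 = 0.060906 mol
Divide by the smallest (0.040605 mol): C 1.000, H 2.000, O 1.500
Multiplying each by 2 gives whole numbers: C 2.00, H 4.00, O 3.00
Empirical formula: C2H4O3
Empirical-formula mass = 76.05 g/mol; 228 ÷ 76.05 ≈ 3, so the molecular formula is C6H12O9.

C6H12O9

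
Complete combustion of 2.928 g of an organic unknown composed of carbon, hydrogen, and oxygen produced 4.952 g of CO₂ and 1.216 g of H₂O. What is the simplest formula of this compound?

C5H6O4

mol C = 4.952 g CO₂ ÷ 44.009 g/mol = 0.11252 mol
mol H = 2 × 1.216 g H₂O ÷ 18.015 g/mol = 0.13500 mol
mass O = 2.928 − (1.3515 + 0.13608) = 1.4404 g → mol O = 1.4404 ÷ 15.999 = 0.090032 mol
Divide by the smallest (0.090032 mol): C 1.250, H 1.499, O 1.000
Multiplying each by 4 gives whole numbers: C 5.00, H 6.00, O 4.00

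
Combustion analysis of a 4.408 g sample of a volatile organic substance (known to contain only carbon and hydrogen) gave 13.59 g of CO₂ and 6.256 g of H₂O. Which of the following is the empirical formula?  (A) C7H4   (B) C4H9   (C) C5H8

(B) C4H9

mol C = 13.59 g CO₂ ÷ 44.009 g/mol = 0.30880 mol
mol H = 2 × 6.256 g H₂O ÷ 18.015 g/mol = 0.69453 mol
Divide by the smallest (0.30880 mol): C 1.000, H 2.249
Multiplying each by 4 gives whole numbers: C 4.00, H 9.00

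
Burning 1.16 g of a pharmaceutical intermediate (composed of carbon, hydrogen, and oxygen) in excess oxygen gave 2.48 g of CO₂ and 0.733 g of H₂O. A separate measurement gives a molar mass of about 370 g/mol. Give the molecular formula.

mol C = 2.48 g CO₂ ÷ 44.009 g/mol = 0.05635 mol
mol H = 2 × 0.733 g H₂O ÷ 18.015 g/mol = 0.08138 mol
mass O = 1.16 − (0.6768 + 0.08203) = 0.4011 g → mol O = 0.4011 ÷ 15.999 = 0.02507 mol
Divide by the smallest (0.02507 mol): C 2.248, H 3.246, O 1.000
Multiplying each by 4 gives whole numbers: C 8.99, H 12.98, O 4.00
Empirical formula: C9H13O4
Empirical-formula mass = 185.20 g/mol; 370 ÷ 185.20 ≈ 2, so the molecular formula is C18H26O8.

C18H26O8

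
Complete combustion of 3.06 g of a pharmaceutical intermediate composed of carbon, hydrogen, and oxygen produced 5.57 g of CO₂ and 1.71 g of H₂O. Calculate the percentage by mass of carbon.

mol C = 5.57 g CO₂ ÷ 44.009 g/mol = 0.1266 mol
mol H = 2 × 1.71 g H₂O ÷ 18.015 g/mol = 0.1898 mol
mass O = 3.06 − (1.520 + 0.1914) = 1.348 g → mol O = 1.348 ÷ 15.999 = 0.08428 mol
mass % C = 1.520 g ÷ 3.06 g × 100%

49.7%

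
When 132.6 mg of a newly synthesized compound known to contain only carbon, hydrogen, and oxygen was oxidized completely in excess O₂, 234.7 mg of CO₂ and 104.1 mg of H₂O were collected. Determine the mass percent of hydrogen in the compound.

mol C = 0.2347 g CO₂ ÷ 44.009 g/mol = 0.0053330 mol
mol H = 2 × 0.1041 g H₂O ÷ 18.015 g/mol = 0.011557 mol
mass O = 0.1326 − (0.064055 + 0.011649) = 0.056896 g → mol O = 0.056896 ÷ 15.999 = 0.0035562 mol
mass % H = 0.011649 g ÷ 0.1326 g × 100%

8.79%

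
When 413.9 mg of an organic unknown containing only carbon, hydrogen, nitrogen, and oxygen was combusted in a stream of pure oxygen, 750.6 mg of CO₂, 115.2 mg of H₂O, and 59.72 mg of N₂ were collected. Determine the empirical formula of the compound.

C4H3NO2

mol C = 0.7506 g CO₂ ÷ 44.009 g/mol = 0.017056 mol
mol H = 2 × 0.1152 g H₂O ÷ 18.015 g/mol = 0.012789 mol
mol N = 2 × 0.05972 g N₂ ÷ 28.014 g/mol = 0.0042636 mol
mass O = 0.4139 − (0.20485 + 0.012892 + 0.059720) = 0.13643 g → mol O = 0.13643 ÷ 15.999 = 0.0085276 mol
Divide by the smallest (0.0042636 mol): C 4.000, H 3.000, N 1.000, O 2.000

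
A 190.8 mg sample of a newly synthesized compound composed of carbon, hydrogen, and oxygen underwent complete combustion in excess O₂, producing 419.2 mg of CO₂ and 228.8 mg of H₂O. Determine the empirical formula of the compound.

mol C = 0.4192 g CO₂ ÷ 44.009 g/mol = 0.0095253 mol
mol H = 2 × 0.2288 g H₂O ÷ 18.015 g/mol = 0.025401 mol
mass O = 0.1908 − (0.11441 + 0.025604) = 0.050787 g → mol O = 0.050787 ÷ 15.999 = 0.0031744 mol
Divide by the smallest (0.0031744 mol): C 3.001, H 8.002, O 1.000

C3H8O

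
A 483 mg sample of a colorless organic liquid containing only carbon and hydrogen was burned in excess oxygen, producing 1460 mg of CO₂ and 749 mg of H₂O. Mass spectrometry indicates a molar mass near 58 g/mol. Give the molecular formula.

mol C = 1.46 g CO₂ ÷ 44.009 g/mol = 0.03318 mol
mol H = 2 × 0.749 g H₂O ÷ 18.015 g/mol = 0.08315 mol
Divide by the smallest (0.03318 mol): C 1.000, H 2.506
Multiplying each by 2 gives whole numbers: C 2.00, H 5.01
Empirical formula: C2H5
Empirical-formula mass = 29.06 g/mol; 58 ÷ 29.06 ≈ 2, so the molecular formula is C4H10.

C4H10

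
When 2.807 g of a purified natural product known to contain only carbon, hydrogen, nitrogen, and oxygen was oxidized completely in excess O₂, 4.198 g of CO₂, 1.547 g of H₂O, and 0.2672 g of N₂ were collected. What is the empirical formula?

C5H9NO4

mol C = 4.198 g CO₂ ÷ 44.009 g/mol = 0.095390 mol
mol H = 2 × 1.547 g H₂O ÷ 18.015 g/mol = 0.17175 mol
mol N = 2 × 0.2672 g N₂ ÷ 28.014 g/mol = 0.019076 mol
mass O = 2.807 − (1.1457 + 0.17312 + 0.26720) = 1.2210 g → mol O = 1.2210 ÷ 15.999 = 0.076315 mol
Divide by the smallest (0.019076 mol): C 5.000, H 9.003, N 1.000, O 4.001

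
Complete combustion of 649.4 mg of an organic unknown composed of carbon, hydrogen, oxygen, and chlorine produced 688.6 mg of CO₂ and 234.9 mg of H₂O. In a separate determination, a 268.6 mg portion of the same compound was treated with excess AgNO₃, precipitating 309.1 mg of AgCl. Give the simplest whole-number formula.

mol C = 0.6886 g CO₂ ÷ 44.009 g/mol = 0.015647 mol
mol H = 2 × 0.2349 g H₂O ÷ 18.015 g/mol = 0.026078 mol
From the AgCl data: mol Cl per gram of compound = (0.3091 ÷ 143.318) ÷ 0.2686 = 0.0080296 mol/g, so in the 0.6494 g combustion sample mol Cl = 0.0052144 mol
mass O = 0.6494 − (0.18793 + 0.026287 + 0.18485) = 0.25033 g → mol O = 0.25033 ÷ 15.999 = 0.015647 mol
Divide by the smallest (0.0052144 mol): C 3.001, H 5.001, Cl 1.000, O 3.001

C3H5ClO3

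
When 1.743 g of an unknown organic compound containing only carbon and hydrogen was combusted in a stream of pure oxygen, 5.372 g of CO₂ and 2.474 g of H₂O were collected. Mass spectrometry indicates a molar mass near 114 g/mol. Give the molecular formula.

C8H18

mol C = 5.372 g CO₂ ÷ 44.009 g/mol = 0.12207 mol
mol H = 2 × 2.474 g H₂O ÷ 18.015 g/mol = 0.27466 mol
Divide by the smallest (0.12207 mol): C 1.000, H 2.250
Multiplying each by 4 gives whole numbers: C 4.00, H 9.00
Empirical formula: C4H9
Empirical-formula mass = 57.12 g/mol; 114 ÷ 57.12 ≈ 2, so the molecular formula is C8H18.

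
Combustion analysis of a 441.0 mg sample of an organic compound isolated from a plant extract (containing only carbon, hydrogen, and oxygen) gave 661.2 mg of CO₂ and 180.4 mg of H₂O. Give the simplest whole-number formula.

C3H4O3

mol C = 0.6612 g CO₂ ÷ 44.009 g/mol = 0.015024 mol
mol H = 2 × 0.1804 g H₂O ÷ 18.015 g/mol = 0.020028 mol
mass O = 0.4410 − (0.18046 + 0.020188) = 0.24036 g → mol O = 0.24036 ÷ 15.999 = 0.015023 mol
Divide by the smallest (0.015023 mol): C 1.000, H 1.333, O 1.000
Multiplying each by 3 gives whole numbers: C 3.00, H 4.00, O 3.00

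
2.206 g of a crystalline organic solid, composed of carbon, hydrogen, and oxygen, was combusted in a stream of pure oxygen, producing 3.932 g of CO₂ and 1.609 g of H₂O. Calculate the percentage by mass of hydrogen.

8.16%

mol C = 3.932 g CO₂ ÷ 44.009 g/mol = 0.089345 mol
mol H = 2 × 1.609 g H₂O ÷ 18.015 g/mol = 0.17863 mol
mass O = 2.206 − (1.0731 + 0.18006) = 0.95281 g → mol O = 0.95281 ÷ 15.999 = 0.059555 mol
mass % H = 0.18006 g ÷ 2.206 g × 100%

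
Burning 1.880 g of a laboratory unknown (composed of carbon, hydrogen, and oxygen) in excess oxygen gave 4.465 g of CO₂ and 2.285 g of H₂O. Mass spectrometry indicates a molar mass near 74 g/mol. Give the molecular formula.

C4H10O

mol C = 4.465 g CO₂ ÷ 44.009 g/mol = 0.10146 mol
mol H = 2 × 2.285 g H₂O ÷ 18.015 g/mol = 0.25368 mol
mass O = 1.880 − (1.2186 + 0.25571) = 0.40570 g → mol O = 0.40570 ÷ 15.999 = 0.025358 mol
Divide by the smallest (0.025358 mol): C 4.001, H 10.004, O 1.000
Empirical formula: C4H10O
Empirical-formula mass = 74.12 g/mol; 74 ÷ 74.12 ≈ 1, so the molecular formula is C4H10O.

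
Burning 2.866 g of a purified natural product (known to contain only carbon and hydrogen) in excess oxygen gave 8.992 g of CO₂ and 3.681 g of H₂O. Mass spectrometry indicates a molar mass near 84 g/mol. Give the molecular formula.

mol C = 8.992 g CO₂ ÷ 44.009 g/mol = 0.20432 mol
mol H = 2 × 3.681 g H₂O ÷ 18.015 g/mol = 0.40866 mol
Divide by the smallest (0.20432 mol): C 1.000, H 2.000
Empirical formula: CH2
Empirical-formula mass = 14.03 g/mol; 84 ÷ 14.03 ≈ 6, so the molecular formula is C6H12.

C6H12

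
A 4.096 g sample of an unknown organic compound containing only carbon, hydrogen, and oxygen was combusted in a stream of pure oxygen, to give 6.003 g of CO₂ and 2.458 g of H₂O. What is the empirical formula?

CH2O

mol C = 6.003 g CO₂ ÷ 44.009 g/mol = 0.13640 mol
mol H = 2 × 2.458 g H₂O ÷ 18.015 g/mol = 0.27288 mol
mass O = 4.096 − (1.6383 + 0.27507) = 2.1826 g → mol O = 2.1826 ÷ 15.999 = 0.13642 mol
Divide by the smallest (0.13640 mol): C 1.000, H 2.001, O 1.000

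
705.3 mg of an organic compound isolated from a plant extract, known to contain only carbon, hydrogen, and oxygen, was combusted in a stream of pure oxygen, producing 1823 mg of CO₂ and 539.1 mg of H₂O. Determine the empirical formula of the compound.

C9H13O2

mol C = 1.823 g CO₂ ÷ 44.009 g/mol = 0.041423 mol
mol H = 2 × 0.5391 g H₂O ÷ 18.015 g/mol = 0.059850 mol
mass O = 0.7053 − (0.49754 + 0.060329) = 0.14744 g → mol O = 0.14744 ÷ 15.999 = 0.0092153 mol
Divide by the smallest (0.0092153 mol): C 4.495, H 6.495, O 1.000
Multiplying each by 2 gives whole numbers: C 8.99, H 12.99, O 2.00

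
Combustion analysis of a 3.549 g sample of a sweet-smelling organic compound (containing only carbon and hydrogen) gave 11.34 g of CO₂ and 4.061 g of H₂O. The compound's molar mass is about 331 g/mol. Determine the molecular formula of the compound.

C24H42

mol C = 11.34 g CO₂ ÷ 44.009 g/mol = 0.25767 mol
mol H = 2 × 4.061 g H₂O ÷ 18.015 g/mol = 0.45085 mol
Divide by the smallest (0.25767 mol): C 1.000, H 1.750
Multiplying each by 4 gives whole numbers: C 4.00, H 7.00
Empirical formula: C4H7
Empirical-formula mass = 55.10 g/mol; 331 ÷ 55.10 ≈ 6, so the molecular formula is C24H42.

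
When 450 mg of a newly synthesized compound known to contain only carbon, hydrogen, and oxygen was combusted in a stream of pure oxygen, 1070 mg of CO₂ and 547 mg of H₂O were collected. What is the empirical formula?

mol C = 1.07 g CO₂ ÷ 44.009 g/mol = 0.02431 mol
mol H = 2 × 0.547 g H₂O ÷ 18.015 g/mol = 0.06073 mol
mass O = 0.450 − (0.2920 + 0.06121) = 0.09676 g → mol O = 0.09676 ÷ 15.999 = 0.006048 mol
Divide by the smallest (0.006048 mol): C 4.020, H 10.041, O 1.000

C4H10O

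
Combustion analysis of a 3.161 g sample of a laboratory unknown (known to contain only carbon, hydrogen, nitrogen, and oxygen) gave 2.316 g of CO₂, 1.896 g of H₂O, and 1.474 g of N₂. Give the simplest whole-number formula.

CH4N2O

mol C = 2.316 g CO₂ ÷ 44.009 g/mol = 0.052626 mol
mol H = 2 × 1.896 g H₂O ÷ 18.015 g/mol = 0.21049 mol
mol N = 2 × 1.474 g N₂ ÷ 28.014 g/mol = 0.10523 mol
mass O = 3.161 − (0.63209 + 0.21218 + 1.4740) = 0.84274 g → mol O = 0.84274 ÷ 15.999 = 0.052674 mol
Divide by the smallest (0.052626 mol): C 1.000, H 4.000, N 2.000, O 1.001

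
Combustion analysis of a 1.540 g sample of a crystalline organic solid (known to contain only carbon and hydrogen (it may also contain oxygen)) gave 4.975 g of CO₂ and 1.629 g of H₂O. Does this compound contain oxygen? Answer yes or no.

no

mol C = 4.975 g CO₂ ÷ 44.009 g/mol = 0.11305 mol
mol H = 2 × 1.629 g H₂O ÷ 18.015 g/mol = 0.18085 mol
C and H together account for 1.5401 g — essentially the entire 1.540 g sample — so the compound contains no oxygen.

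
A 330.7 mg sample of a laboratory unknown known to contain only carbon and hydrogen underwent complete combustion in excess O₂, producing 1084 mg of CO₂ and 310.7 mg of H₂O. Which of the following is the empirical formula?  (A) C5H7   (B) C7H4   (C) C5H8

mol C = 1.084 g CO₂ ÷ 44.009 g/mol = 0.024631 mol
mol H = 2 × 0.3107 g H₂O ÷ 18.015 g/mol = 0.034493 mol
Divide by the smallest (0.024631 mol): C 1.000, H 1.400
Multiplying each by 5 gives whole numbers: C 5.00, H 7.00

(A) C5H7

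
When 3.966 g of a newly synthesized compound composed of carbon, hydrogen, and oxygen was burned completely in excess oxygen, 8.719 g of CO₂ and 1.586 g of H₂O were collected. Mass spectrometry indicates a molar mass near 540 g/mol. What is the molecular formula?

C27H24O12

mol C = 8.719 g CO₂ ÷ 44.009 g/mol = 0.19812 mol
mol H = 2 × 1.586 g H₂O ÷ 18.015 g/mol = 0.17608 mol
mass O = 3.966 − (2.3796 + 0.17748) = 1.4089 g → mol O = 1.4089 ÷ 15.999 = 0.088063 mol
Divide by the smallest (0.088063 mol): C 2.250, H 1.999, O 1.000
Multiplying each by 4 gives whole numbers: C 9.00, H 8.00, O 4.00
Empirical formula: C9H8O4
Empirical-formula mass = 180.16 g/mol; 540 ÷ 180.16 ≈ 3, so the molecular formula is C27H24O12.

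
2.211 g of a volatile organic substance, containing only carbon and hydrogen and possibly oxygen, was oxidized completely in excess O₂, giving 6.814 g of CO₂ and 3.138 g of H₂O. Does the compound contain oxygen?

mol C = 6.814 g CO₂ ÷ 44.009 g/mol = 0.15483 mol
mol H = 2 × 3.138 g H₂O ÷ 18.015 g/mol = 0.34838 mol
C and H together account for 2.2109 g — essentially the entire 2.211 g sample — so the compound contains no oxygen.

no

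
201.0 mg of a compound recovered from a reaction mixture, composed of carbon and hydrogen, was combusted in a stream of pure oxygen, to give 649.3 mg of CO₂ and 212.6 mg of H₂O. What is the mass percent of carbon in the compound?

88.16%

mol C = 0.6493 g CO₂ ÷ 44.009 g/mol = 0.014754 mol
mol H = 2 × 0.2126 g H₂O ÷ 18.015 g/mol = 0.023603 mol
mass % C = 0.17721 g ÷ 0.2010 g × 100%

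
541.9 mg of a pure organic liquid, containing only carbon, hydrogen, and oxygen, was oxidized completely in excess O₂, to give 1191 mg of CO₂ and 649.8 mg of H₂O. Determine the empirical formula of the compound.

mol C = 1.191 g CO₂ ÷ 44.009 g/mol = 0.027063 mol
mol H = 2 × 0.6498 g H₂O ÷ 18.015 g/mol = 0.072140 mol
mass O = 0.5419 − (0.32505 + 0.072717) = 0.14413 g → mol O = 0.14413 ÷ 15.999 = 0.0090089 mol
Divide by the smallest (0.0090089 mol): C 3.004, H 8.008, O 1.000

C3H8O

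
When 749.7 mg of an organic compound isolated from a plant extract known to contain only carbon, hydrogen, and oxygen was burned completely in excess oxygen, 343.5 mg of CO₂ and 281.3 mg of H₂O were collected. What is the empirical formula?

CH4O5

mol C = 0.3435 g CO₂ ÷ 44.009 g/mol = 0.0078052 mol
mol H = 2 × 0.2813 g H₂O ÷ 18.015 g/mol = 0.031230 mol
mass O = 0.7497 − (0.093749 + 0.031479) = 0.62447 g → mol O = 0.62447 ÷ 15.999 = 0.039032 mol
Divide by the smallest (0.0078052 mol): C 1.000, H 4.001, O 5.001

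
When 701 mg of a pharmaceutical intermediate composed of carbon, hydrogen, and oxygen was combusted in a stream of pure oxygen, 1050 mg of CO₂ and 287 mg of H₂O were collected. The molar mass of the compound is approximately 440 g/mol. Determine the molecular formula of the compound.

C15H20O15

mol C = 1.05 g CO₂ ÷ 44.009 g/mol = 0.02386 mol
mol H = 2 × 0.287 g H₂O ÷ 18.015 g/mol = 0.03186 mol
mass O = 0.701 − (0.2866 + 0.03212) = 0.3823 g → mol O = 0.3823 ÷ 15.999 = 0.02390 mol
Divide by the smallest (0.02386 mol): C 1.000, H 1.335, O 1.002
Multiplying each by 3 gives whole numbers: C 3.00, H 4.01, O 3.00
Empirical formula: C3H4O3
Empirical-formula mass = 88.06 g/mol; 440 ÷ 88.06 ≈ 5, so the molecular formula is C15H20O15.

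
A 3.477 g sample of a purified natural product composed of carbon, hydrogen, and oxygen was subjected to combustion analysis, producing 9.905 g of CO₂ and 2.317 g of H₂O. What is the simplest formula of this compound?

mol C = 9.905 g CO₂ ÷ 44.009 g/mol = 0.22507 mol
mol H = 2 × 2.317 g H₂O ÷ 18.015 g/mol = 0.25723 mol
mass O = 3.477 − (2.7033 + 0.25929) = 0.51443 g → mol O = 0.51443 ÷ 15.999 = 0.032154 mol
Divide by the smallest (0.032154 mol): C 7.000, H 8.000, O 1.000

C7H8O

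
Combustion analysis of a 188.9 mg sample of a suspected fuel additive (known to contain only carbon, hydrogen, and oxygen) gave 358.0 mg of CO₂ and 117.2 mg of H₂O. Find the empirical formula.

C5H8O3

mol C = 0.3580 g CO₂ ÷ 44.009 g/mol = 0.0081347 mol
mol H = 2 × 0.1172 g H₂O ÷ 18.015 g/mol = 0.013011 mol
mass O = 0.1889 − (0.097706 + 0.013115) = 0.078079 g → mol O = 0.078079 ÷ 15.999 = 0.0048802 mol
Divide by the smallest (0.0048802 mol): C 1.667, H 2.666, O 1.000
Multiplying each by 3 gives whole numbers: C 5.00, H 8.00, O 3.00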